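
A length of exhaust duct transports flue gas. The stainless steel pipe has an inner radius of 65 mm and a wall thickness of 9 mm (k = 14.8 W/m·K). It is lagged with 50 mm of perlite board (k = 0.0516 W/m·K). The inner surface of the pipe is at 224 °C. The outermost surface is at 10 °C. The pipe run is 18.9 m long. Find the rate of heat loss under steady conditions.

Q ≈ 2540 W

For a radial system each layer contributes R = ln(r_out/r_in)/(2πkL); films add R = 1/(hA).
R_stainless steel pipe wall = ln(74/65)/(2π×14.8×18.9) = 7.378×10^-5 K/W
R_perlite board = ln(124/74)/(2π×0.0516×18.9) = 0.08424 K/W
R_total = 0.08432 K/W
Q = ΔT/R_total = 214/0.08432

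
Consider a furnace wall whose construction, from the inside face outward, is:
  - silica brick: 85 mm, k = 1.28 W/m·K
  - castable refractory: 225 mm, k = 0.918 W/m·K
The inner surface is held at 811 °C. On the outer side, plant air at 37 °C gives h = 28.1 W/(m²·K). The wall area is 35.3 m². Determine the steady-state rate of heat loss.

Treating each layer as a thermal resistance in series:
R_silica brick = L/(kA) = 0.085/(1.28×35.3) = 0.001881 K/W
R_castable refractory = L/(kA) = 0.225/(0.918×35.3) = 0.006943 K/W
R_outer film = 1/(h_o·A) = 1/(28.1×35.3) = 0.001008 K/W
R_total = 0.009833 K/W
Q = ΔT / R_total = 774 / 0.009833

Q ≈ 78700 W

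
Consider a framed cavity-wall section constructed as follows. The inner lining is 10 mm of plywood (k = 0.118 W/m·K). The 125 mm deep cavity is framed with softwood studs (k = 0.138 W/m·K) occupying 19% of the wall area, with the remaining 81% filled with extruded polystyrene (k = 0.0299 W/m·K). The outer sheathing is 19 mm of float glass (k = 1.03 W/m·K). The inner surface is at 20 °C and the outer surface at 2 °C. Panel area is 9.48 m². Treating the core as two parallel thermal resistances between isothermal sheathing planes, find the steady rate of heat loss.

Q ≈ 66.1 W

Sheathing layers in series; stud and cavity paths in parallel between them.
R_inner = 0.01/(0.118×9.48) = 0.008939 K/W
R_stud  = 0.125/(0.138×0.19×9.48) = 0.5029 K/W
R_cav   = 0.125/(0.0299×0.81×9.48) = 0.5444 K/W
1/R_core = 1/R_stud + 1/R_cav → R_core = 0.2614 K/W
R_outer = 0.019/(1.03×9.48) = 0.001946 K/W
R_total = 0.2723 K/W
Q = ΔT/R_total = 18/0.2723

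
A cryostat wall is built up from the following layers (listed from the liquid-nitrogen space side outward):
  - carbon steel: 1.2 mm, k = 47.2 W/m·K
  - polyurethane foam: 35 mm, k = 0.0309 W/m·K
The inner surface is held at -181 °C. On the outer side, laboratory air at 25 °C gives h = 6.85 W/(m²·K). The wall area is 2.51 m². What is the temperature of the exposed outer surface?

T ≈ 1.48 °C

Treating each layer as a thermal resistance in series:
R_carbon steel = L/(kA) = 0.0012/(47.2×2.51) = 1.013×10^-5 K/W
R_polyurethane foam = L/(kA) = 0.035/(0.0309×2.51) = 0.4513 K/W
R_outer film = 1/(h_o·A) = 1/(6.85×2.51) = 0.05816 K/W
R_total = 0.5094 K/W;  Q = ΔT/R_total = 206/0.5094 = 404.4 W
T_interface = T_inner + Q·ΣR(inner→interface) = -181 + 404×0.4513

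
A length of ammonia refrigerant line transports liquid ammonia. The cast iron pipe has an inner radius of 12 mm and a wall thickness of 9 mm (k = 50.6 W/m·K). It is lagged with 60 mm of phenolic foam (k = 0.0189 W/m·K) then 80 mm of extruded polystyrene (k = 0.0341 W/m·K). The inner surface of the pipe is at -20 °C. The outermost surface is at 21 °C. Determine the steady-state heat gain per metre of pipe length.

q′ ≈ 2.81 W/m

Cylindrical conduction, so R = ln(r₂/r₁)/(2πkL) per layer, in series:
R_cast iron pipe wall = ln(21/12)/(2π×50.6×1) = 0.00176 K/W
R_phenolic foam = ln(81/21)/(2π×0.0189×1) = 11.37 K/W
R_extruded polystyrene = ln(161/81)/(2π×0.0341×1) = 3.206 K/W
R_total = 14.58 K/W
Q = ΔT/R_total = 41/14.58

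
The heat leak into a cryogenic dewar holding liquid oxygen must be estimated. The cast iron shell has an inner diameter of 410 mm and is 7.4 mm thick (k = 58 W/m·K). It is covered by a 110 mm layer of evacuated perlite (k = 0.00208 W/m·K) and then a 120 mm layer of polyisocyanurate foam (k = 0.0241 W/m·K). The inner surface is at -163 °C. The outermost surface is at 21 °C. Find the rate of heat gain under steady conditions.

For a spherical shell R = (1/r₁ − 1/r₂)/(4πk); film R = 1/(h·4πr²). In series:
R_cast iron shell = (1/0.205 − 1/0.2124)/(4π×58) = 2.332×10^-4 K/W
R_evacuated perlite = (1/0.2124 − 1/0.3224)/(4π×0.00208) = 61.46 K/W
R_polyisocyanurate foam = (1/0.3224 − 1/0.4424)/(4π×0.0241) = 2.778 K/W
R_total = 64.24 K/W
Q = ΔT/R_total = 184/64.24

Q ≈ 2.86 W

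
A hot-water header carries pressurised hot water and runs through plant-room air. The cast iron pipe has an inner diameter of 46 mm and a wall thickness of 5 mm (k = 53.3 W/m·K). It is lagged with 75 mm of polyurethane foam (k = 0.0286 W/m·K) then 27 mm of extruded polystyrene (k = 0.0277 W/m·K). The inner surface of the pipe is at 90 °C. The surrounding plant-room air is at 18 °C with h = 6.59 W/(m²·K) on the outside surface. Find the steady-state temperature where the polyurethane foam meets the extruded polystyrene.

T ≈ 30.5 °C

Per-layer cylindrical resistances, series-summed:
R_cast iron pipe wall = ln(28/23)/(2π×53.3×1) = 5.874×10^-4 K/W
R_polyurethane foam = ln(103/28)/(2π×0.0286×1) = 7.248 K/W
R_extruded polystyrene = ln(130/103)/(2π×0.0277×1) = 1.338 K/W
R_outer film = 1/(h_o·2πr_oL) = 1/(6.59×2π×0.13×1) = 0.1858 K/W
R_total = 8.772 K/W
Q = ΔT/R_total = 72/8.772
Q = 8.21 W/m
T_interface = T_inner − Q·ΣR(inner→interface) = 90 − 8.21×7.249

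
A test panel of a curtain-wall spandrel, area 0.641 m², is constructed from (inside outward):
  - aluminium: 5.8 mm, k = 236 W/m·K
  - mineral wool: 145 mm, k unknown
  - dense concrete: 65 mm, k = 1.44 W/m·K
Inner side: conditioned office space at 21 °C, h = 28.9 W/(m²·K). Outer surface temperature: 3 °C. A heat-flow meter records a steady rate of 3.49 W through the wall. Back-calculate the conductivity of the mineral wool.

Treating each layer as a thermal resistance in series:
R_inner film = 1/(h_i·A) = 1/(28.9×0.641) = 0.05398 K/W
R_aluminium = L/(kA) = 0.0058/(236×0.641) = 3.834×10^-5 K/W
R_dense concrete = L/(kA) = 0.065/(1.44×0.641) = 0.07042 K/W
Sum of known resistances R_other = 0.1244 K/W
Total R = ΔT/Q = 18/3.49 = 5.158 K/W
R_mineral wool = R_total − R_other = 5.033 K/W
k = L/(R·A) = 0.145/(5.033×0.641)

k ≈ 0.0449 W/(m·K)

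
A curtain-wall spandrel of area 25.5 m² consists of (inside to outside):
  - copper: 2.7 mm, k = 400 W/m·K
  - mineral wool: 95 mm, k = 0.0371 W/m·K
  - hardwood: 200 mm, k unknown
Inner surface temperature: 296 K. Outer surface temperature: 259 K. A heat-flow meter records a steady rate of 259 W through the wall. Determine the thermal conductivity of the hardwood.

k ≈ 0.185 W/(m·K)

Using the resistance-network approach (series):
R_copper = L/(kA) = 0.0027/(400×25.5) = 2.647×10^-7 K/W
R_mineral wool = L/(kA) = 0.095/(0.0371×25.5) = 0.1004 K/W
Sum of known resistances R_other = 0.1004 K/W
Total R = ΔT/Q = 37/259 = 0.1429 K/W
R_hardwood = R_total − R_other = 0.04244 K/W
k = L/(R·A) = 0.2/(0.04244×25.5)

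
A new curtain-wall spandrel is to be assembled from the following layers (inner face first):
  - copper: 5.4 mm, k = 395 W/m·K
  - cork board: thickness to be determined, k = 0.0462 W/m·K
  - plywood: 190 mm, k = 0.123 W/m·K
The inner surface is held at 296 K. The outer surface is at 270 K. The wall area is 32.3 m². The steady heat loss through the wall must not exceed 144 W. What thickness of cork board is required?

Series thermal resistances:
R_copper = L/(kA) = 0.0054/(395×32.3) = 4.232×10^-7 K/W
R_plywood = L/(kA) = 0.19/(0.123×32.3) = 0.04782 K/W
Sum of the known resistances R_other = 0.04782 K/W
Required total resistance R_tot = ΔT/Q_allow = 26/144 = 0.1806 K/W
R_cork board = R_tot − R_other = 0.1327 K/W
L = R·k·A = 0.1327×0.0462×32.3

L ≈ 198 mm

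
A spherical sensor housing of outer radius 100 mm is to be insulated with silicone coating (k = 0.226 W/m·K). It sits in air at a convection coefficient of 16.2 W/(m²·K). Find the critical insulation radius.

For a sphere r_cr = 2k/h = 2×0.226/16.2
r_cr = 27.9 mm; since the bare radius (100 mm) is above r_cr, any added insulation will reduce heat loss.

r_cr ≈ 27.9 mm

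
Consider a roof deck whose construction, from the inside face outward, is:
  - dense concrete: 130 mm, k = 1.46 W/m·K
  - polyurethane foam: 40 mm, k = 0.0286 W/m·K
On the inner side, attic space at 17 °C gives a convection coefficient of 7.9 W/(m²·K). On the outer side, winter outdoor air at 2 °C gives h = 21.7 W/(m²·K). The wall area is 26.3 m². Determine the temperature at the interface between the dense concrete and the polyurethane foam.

Treating each layer as a thermal resistance in series:
R_inner film = 1/(h_i·A) = 1/(7.9×26.3) = 0.004813 K/W
R_dense concrete = L/(kA) = 0.13/(1.46×26.3) = 0.003386 K/W
R_polyurethane foam = L/(kA) = 0.04/(0.0286×26.3) = 0.05318 K/W
R_outer film = 1/(h_o·A) = 1/(21.7×26.3) = 0.001752 K/W
R_total = 0.06313 K/W;  Q = ΔT/R_total = 15/0.06313 = 237.6 W
T_interface = T_inner − Q·ΣR(inner→interface) = 17 − 238×0.008199

T ≈ 15.1 °C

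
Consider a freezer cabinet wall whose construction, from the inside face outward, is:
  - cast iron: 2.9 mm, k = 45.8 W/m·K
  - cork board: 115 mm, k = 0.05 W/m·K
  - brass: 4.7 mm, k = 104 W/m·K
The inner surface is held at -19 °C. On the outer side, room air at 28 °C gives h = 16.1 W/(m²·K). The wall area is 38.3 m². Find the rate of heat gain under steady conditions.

Q ≈ 762 W

Model the wall as resistances in series:
R_cast iron = L/(kA) = 0.0029/(45.8×38.3) = 1.653×10^-6 K/W
R_cork board = L/(kA) = 0.115/(0.05×38.3) = 0.06005 K/W
R_brass = L/(kA) = 0.0047/(104×38.3) = 1.18×10^-6 K/W
R_outer film = 1/(h_o·A) = 1/(16.1×38.3) = 0.001622 K/W
R_total = 0.06168 K/W
Q = ΔT / R_total = 47 / 0.06168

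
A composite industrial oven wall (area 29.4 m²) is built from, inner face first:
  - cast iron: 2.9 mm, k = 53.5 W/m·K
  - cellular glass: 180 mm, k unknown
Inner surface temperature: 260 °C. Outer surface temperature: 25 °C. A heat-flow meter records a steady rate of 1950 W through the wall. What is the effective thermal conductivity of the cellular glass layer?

Model the wall as resistances in series:
R_cast iron = L/(kA) = 0.0029/(53.5×29.4) = 1.844×10^-6 K/W
Sum of known resistances R_other = 1.844×10^-6 K/W
Total R = ΔT/Q = 235/1950 = 0.1205 K/W
R_cellular glass = R_total − R_other = 0.1205 K/W
k = L/(R·A) = 0.18/(0.1205×29.4)

k ≈ 0.0508 W/(m·K)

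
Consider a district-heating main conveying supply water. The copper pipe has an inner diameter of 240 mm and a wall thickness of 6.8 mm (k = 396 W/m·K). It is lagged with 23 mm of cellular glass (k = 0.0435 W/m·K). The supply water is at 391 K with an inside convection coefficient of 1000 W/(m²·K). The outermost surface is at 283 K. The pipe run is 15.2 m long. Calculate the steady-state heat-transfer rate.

Q ≈ 2690 W

Cylindrical conduction, so R = ln(r₂/r₁)/(2πkL) per layer, in series:
R_inner film = 1/(h_i·2πr₁L) = 1/(1000×2π×0.12×15.2) = 8.726×10^-5 K/W
R_copper pipe wall = ln(126.8/120)/(2π×396×15.2) = 1.457×10^-6 K/W
R_cellular glass = ln(149.8/126.8)/(2π×0.0435×15.2) = 0.04012 K/W
R_total = 0.04021 K/W
Q = ΔT/R_total = 108/0.04021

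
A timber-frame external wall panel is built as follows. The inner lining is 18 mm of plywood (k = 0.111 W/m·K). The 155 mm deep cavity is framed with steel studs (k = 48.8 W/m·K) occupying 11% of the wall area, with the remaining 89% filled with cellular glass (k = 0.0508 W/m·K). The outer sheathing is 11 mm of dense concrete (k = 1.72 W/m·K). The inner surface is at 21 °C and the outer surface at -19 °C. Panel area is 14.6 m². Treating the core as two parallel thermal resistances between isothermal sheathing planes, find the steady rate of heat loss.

Sheathing layers in series; stud and cavity paths in parallel between them.
R_inner = 0.018/(0.111×14.6) = 0.01111 K/W
R_stud  = 0.155/(48.8×0.11×14.6) = 0.001978 K/W
R_cav   = 0.155/(0.0508×0.89×14.6) = 0.2348 K/W
1/R_core = 1/R_stud + 1/R_cav → R_core = 0.001961 K/W
R_outer = 0.011/(1.72×14.6) = 4.38×10^-4 K/W
R_total = 0.01351 K/W
Q = ΔT/R_total = 40/0.01351

Q ≈ 2960 W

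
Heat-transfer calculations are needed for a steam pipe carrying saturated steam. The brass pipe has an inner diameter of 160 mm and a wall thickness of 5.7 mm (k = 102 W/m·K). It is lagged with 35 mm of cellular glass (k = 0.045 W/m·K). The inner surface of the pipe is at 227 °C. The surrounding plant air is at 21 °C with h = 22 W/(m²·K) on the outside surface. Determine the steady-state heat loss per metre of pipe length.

q′ ≈ 162 W/m

Radial resistances (cylindrical: R_cond = ln(r_o/r_i)/(2πkL), R_conv = 1/(h·2πrL)):
R_brass pipe wall = ln(85.7/80)/(2π×102×1) = 1.074×10^-4 K/W
R_cellular glass = ln(120.7/85.7)/(2π×0.045×1) = 1.211 K/W
R_outer film = 1/(h_o·2πr_oL) = 1/(22×2π×0.1207×1) = 0.05994 K/W
R_total = 1.271 K/W
Q = ΔT/R_total = 206/1.271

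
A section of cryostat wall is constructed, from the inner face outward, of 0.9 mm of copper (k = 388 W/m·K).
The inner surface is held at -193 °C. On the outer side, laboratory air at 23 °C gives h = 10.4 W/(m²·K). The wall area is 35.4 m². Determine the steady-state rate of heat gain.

Series thermal resistances:
R_copper = L/(kA) = 0.0009/(388×35.4) = 6.553×10^-8 K/W
R_outer film = 1/(h_o·A) = 1/(10.4×35.4) = 0.002716 K/W
R_total = 0.002716 K/W
Q = ΔT / R_total = 216 / 0.002716

Q ≈ 79500 W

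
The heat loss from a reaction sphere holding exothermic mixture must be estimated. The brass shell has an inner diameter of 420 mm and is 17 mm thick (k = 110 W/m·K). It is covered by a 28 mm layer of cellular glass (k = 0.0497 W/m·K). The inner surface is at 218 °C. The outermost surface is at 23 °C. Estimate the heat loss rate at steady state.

Q ≈ 252 W

Spherical conduction: R = (1/r_in − 1/r_out)/(4πk) per layer; series-sum.
R_brass shell = (1/0.21 − 1/0.227)/(4π×110) = 2.58×10^-4 K/W
R_cellular glass = (1/0.227 − 1/0.255)/(4π×0.0497) = 0.7745 K/W
R_total = 0.7748 K/W
Q = ΔT/R_total = 195/0.7748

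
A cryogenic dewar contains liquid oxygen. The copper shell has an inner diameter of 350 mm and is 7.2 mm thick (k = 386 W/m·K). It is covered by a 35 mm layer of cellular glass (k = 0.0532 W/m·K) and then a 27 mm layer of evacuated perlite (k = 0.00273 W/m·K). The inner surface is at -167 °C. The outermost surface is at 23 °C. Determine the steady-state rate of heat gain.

For a spherical shell R = (1/r₁ − 1/r₂)/(4πk); film R = 1/(h·4πr²). In series:
R_copper shell = (1/0.175 − 1/0.1822)/(4π×386) = 4.655×10^-5 K/W
R_cellular glass = (1/0.1822 − 1/0.2172)/(4π×0.0532) = 1.323 K/W
R_evacuated perlite = (1/0.2172 − 1/0.2442)/(4π×0.00273) = 14.84 K/W
R_total = 16.16 K/W
Q = ΔT/R_total = 190/16.16

Q ≈ 11.8 W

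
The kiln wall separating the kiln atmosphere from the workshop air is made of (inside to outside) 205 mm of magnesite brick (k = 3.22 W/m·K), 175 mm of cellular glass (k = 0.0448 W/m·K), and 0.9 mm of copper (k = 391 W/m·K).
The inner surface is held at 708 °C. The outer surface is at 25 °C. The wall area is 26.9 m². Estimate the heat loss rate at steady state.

Q ≈ 4630 W

Using the resistance-network approach (series):
R_magnesite brick = L/(kA) = 0.205/(3.22×26.9) = 0.002367 K/W
R_cellular glass = L/(kA) = 0.175/(0.0448×26.9) = 0.1452 K/W
R_copper = L/(kA) = 0.0009/(391×26.9) = 8.557×10^-8 K/W
R_total = 0.1476 K/W
Q = ΔT / R_total = 683 / 0.1476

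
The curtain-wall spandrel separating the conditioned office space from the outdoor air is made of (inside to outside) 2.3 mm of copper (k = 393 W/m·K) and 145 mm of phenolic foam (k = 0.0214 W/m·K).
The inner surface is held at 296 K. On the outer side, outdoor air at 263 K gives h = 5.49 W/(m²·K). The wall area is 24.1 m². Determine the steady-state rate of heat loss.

Q ≈ 114 W

Using the resistance-network approach (series):
R_copper = L/(kA) = 0.0023/(393×24.1) = 2.428×10^-7 K/W
R_phenolic foam = L/(kA) = 0.145/(0.0214×24.1) = 0.2811 K/W
R_outer film = 1/(h_o·A) = 1/(5.49×24.1) = 0.007558 K/W
R_total = 0.2887 K/W
Q = ΔT / R_total = 33 / 0.2887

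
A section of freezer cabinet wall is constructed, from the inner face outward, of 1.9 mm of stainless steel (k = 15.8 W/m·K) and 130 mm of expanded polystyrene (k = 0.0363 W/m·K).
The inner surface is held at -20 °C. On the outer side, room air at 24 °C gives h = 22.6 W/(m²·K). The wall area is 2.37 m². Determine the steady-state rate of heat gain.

Treating each layer as a thermal resistance in series:
R_stainless steel = L/(kA) = 0.0019/(15.8×2.37) = 5.074×10^-5 K/W
R_expanded polystyrene = L/(kA) = 0.13/(0.0363×2.37) = 1.511 K/W
R_outer film = 1/(h_o·A) = 1/(22.6×2.37) = 0.01867 K/W
R_total = 1.53 K/W
Q = ΔT / R_total = 44 / 1.53

Q ≈ 28.8 W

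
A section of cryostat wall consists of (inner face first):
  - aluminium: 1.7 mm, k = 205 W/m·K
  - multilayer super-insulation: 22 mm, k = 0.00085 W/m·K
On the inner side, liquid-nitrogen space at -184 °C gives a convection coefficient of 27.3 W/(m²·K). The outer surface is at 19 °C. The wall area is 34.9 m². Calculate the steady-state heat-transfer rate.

Using the resistance-network approach (series):
R_inner film = 1/(h_i·A) = 1/(27.3×34.9) = 0.00105 K/W
R_aluminium = L/(kA) = 0.0017/(205×34.9) = 2.376×10^-7 K/W
R_multilayer super-insulation = L/(kA) = 0.022/(0.00085×34.9) = 0.7416 K/W
R_total = 0.7427 K/W
Q = ΔT / R_total = 203 / 0.7427

Q ≈ 273 W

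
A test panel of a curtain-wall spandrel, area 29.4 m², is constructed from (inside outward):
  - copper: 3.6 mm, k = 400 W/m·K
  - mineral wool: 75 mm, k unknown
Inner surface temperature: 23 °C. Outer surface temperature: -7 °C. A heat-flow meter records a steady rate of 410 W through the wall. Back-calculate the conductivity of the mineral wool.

k ≈ 0.0349 W/(m·K)

Treating each layer as a thermal resistance in series:
R_copper = L/(kA) = 0.0036/(400×29.4) = 3.061×10^-7 K/W
Sum of known resistances R_other = 3.061×10^-7 K/W
Total R = ΔT/Q = 30/410 = 0.07317 K/W
R_mineral wool = R_total − R_other = 0.07317 K/W
k = L/(R·A) = 0.075/(0.07317×29.4)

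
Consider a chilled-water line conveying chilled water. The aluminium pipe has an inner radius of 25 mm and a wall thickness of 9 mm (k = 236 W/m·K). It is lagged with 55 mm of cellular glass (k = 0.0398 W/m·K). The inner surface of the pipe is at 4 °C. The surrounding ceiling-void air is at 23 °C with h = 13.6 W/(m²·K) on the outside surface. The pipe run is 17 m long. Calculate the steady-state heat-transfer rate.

Q ≈ 81.2 W

Treating each annulus and film as a series resistance:
R_aluminium pipe wall = ln(34/25)/(2π×236×17) = 1.22×10^-5 K/W
R_cellular glass = ln(89/34)/(2π×0.0398×17) = 0.2264 K/W
R_outer film = 1/(h_o·2πr_oL) = 1/(13.6×2π×0.089×17) = 0.007735 K/W
R_total = 0.2341 K/W
Q = ΔT/R_total = 19/0.2341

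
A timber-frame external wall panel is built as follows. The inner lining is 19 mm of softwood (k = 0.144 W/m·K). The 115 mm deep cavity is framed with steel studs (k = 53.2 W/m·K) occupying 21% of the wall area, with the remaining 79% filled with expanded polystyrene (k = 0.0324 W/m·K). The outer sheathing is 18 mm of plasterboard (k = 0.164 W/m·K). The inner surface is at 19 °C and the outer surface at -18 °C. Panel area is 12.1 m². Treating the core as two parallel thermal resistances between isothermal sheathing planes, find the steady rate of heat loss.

Q ≈ 1780 W

Sheathing layers in series; stud and cavity paths in parallel between them.
R_inner = 0.019/(0.144×12.1) = 0.0109 K/W
R_stud  = 0.115/(53.2×0.21×12.1) = 8.507×10^-4 K/W
R_cav   = 0.115/(0.0324×0.79×12.1) = 0.3713 K/W
1/R_core = 1/R_stud + 1/R_cav → R_core = 8.488×10^-4 K/W
R_outer = 0.018/(0.164×12.1) = 0.009071 K/W
R_total = 0.02082 K/W
Q = ΔT/R_total = 37/0.02082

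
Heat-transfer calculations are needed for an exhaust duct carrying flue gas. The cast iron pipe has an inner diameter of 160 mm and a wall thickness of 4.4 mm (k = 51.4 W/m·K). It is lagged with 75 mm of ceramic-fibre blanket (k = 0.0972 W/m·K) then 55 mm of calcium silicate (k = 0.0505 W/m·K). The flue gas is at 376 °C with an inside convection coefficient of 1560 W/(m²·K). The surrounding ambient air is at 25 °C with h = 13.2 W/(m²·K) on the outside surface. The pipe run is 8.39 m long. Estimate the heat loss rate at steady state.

Q ≈ 1450 W

Cylindrical conduction, so R = ln(r₂/r₁)/(2πkL) per layer, in series:
R_inner film = 1/(h_i·2πr₁L) = 1/(1560×2π×0.08×8.39) = 1.52×10^-4 K/W
R_cast iron pipe wall = ln(84.4/80)/(2π×51.4×8.39) = 1.976×10^-5 K/W
R_ceramic-fibre blanket = ln(159.4/84.4)/(2π×0.0972×8.39) = 0.1241 K/W
R_calcium silicate = ln(214.4/159.4)/(2π×0.0505×8.39) = 0.1113 K/W
R_outer film = 1/(h_o·2πr_oL) = 1/(13.2×2π×0.2144×8.39) = 0.006703 K/W
R_total = 0.2423 K/W
Q = ΔT/R_total = 351/0.2423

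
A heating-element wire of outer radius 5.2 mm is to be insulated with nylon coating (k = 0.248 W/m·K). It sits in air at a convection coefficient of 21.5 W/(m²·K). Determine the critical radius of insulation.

For a cylinder r_cr = k/h = 0.248/21.5
r_cr = 11.5 mm; since the bare radius (5.2 mm) is below r_cr, adding a thin layer of insulation will *increase* heat loss.

r_cr ≈ 11.5 mm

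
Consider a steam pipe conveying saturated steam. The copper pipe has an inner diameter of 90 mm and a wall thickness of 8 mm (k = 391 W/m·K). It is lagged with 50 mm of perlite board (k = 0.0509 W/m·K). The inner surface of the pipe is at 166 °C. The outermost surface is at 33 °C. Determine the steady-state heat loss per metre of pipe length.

q′ ≈ 64 W/m

Radial resistances (cylindrical: R_cond = ln(r_o/r_i)/(2πkL), R_conv = 1/(h·2πrL)):
R_copper pipe wall = ln(53/45)/(2π×391×1) = 6.66×10^-5 K/W
R_perlite board = ln(103/53)/(2π×0.0509×1) = 2.078 K/W
R_total = 2.078 K/W
Q = ΔT/R_total = 133/2.078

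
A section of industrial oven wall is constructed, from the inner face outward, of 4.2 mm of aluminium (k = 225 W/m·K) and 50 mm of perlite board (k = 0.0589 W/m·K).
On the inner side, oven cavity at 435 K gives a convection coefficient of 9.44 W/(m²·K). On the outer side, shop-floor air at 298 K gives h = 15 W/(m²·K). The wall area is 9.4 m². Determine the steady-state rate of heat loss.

Q ≈ 1260 W

Using the resistance-network approach (series):
R_inner film = 1/(h_i·A) = 1/(9.44×9.4) = 0.01127 K/W
R_aluminium = L/(kA) = 0.0042/(225×9.4) = 1.986×10^-6 K/W
R_perlite board = L/(kA) = 0.05/(0.0589×9.4) = 0.09031 K/W
R_outer film = 1/(h_o·A) = 1/(15×9.4) = 0.007092 K/W
R_total = 0.1087 K/W
Q = ΔT / R_total = 137 / 0.1087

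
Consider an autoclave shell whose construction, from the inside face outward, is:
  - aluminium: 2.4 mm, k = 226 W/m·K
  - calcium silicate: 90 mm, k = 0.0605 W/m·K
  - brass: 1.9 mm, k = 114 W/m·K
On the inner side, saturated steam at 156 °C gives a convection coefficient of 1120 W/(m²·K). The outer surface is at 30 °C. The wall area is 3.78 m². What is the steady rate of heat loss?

Series thermal resistances:
R_inner film = 1/(h_i·A) = 1/(1120×3.78) = 2.362×10^-4 K/W
R_aluminium = L/(kA) = 0.0024/(226×3.78) = 2.809×10^-6 K/W
R_calcium silicate = L/(kA) = 0.09/(0.0605×3.78) = 0.3935 K/W
R_brass = L/(kA) = 0.0019/(114×3.78) = 4.409×10^-6 K/W
R_total = 0.3938 K/W
Q = ΔT / R_total = 126 / 0.3938

Q ≈ 320 W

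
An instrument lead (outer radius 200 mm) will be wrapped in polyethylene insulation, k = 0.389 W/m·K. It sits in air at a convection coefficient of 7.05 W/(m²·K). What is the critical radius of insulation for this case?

For a cylinder r_cr = k/h = 0.389/7.05
r_cr = 55.2 mm; since the bare radius (200 mm) is above r_cr, any added insulation will reduce heat loss.

r_cr ≈ 55.2 mm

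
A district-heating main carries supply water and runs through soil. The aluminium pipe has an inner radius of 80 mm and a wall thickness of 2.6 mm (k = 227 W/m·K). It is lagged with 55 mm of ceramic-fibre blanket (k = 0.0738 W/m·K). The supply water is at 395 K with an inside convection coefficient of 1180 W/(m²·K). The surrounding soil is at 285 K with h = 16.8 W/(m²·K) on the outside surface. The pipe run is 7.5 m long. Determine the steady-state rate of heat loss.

Radial resistances (cylindrical: R_cond = ln(r_o/r_i)/(2πkL), R_conv = 1/(h·2πrL)):
R_inner film = 1/(h_i·2πr₁L) = 1/(1180×2π×0.08×7.5) = 2.248×10^-4 K/W
R_aluminium pipe wall = ln(82.6/80)/(2π×227×7.5) = 2.99×10^-6 K/W
R_ceramic-fibre blanket = ln(137.6/82.6)/(2π×0.0738×7.5) = 0.1467 K/W
R_outer film = 1/(h_o·2πr_oL) = 1/(16.8×2π×0.1376×7.5) = 0.00918 K/W
R_total = 0.1562 K/W
Q = ΔT/R_total = 110/0.1562

Q ≈ 704 W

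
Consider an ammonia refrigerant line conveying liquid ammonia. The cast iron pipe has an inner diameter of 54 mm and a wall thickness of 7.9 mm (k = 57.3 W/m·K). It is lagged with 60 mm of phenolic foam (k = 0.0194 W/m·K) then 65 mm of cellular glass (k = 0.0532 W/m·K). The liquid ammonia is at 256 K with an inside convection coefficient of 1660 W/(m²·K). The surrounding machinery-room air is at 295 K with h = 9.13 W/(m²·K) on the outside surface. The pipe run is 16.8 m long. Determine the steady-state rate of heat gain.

Q ≈ 66.3 W

Cylindrical conduction, so R = ln(r₂/r₁)/(2πkL) per layer, in series:
R_inner film = 1/(h_i·2πr₁L) = 1/(1660×2π×0.027×16.8) = 2.114×10^-4 K/W
R_cast iron pipe wall = ln(34.9/27)/(2π×57.3×16.8) = 4.243×10^-5 K/W
R_phenolic foam = ln(94.9/34.9)/(2π×0.0194×16.8) = 0.4885 K/W
R_cellular glass = ln(159.9/94.9)/(2π×0.0532×16.8) = 0.09291 K/W
R_outer film = 1/(h_o·2πr_oL) = 1/(9.13×2π×0.1599×16.8) = 0.006489 K/W
R_total = 0.5881 K/W
Q = ΔT/R_total = 39/0.5881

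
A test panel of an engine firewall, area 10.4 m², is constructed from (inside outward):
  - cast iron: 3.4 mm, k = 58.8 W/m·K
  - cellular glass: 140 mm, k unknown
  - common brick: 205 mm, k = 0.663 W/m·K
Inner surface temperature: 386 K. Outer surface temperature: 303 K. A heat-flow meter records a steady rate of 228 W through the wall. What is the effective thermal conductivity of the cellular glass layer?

Series thermal resistances:
R_cast iron = L/(kA) = 0.0034/(58.8×10.4) = 5.56×10^-6 K/W
R_common brick = L/(kA) = 0.205/(0.663×10.4) = 0.02973 K/W
Sum of known resistances R_other = 0.02974 K/W
Total R = ΔT/Q = 83/228 = 0.364 K/W
R_cellular glass = R_total − R_other = 0.3343 K/W
k = L/(R·A) = 0.14/(0.3343×10.4)

k ≈ 0.0403 W/(m·K)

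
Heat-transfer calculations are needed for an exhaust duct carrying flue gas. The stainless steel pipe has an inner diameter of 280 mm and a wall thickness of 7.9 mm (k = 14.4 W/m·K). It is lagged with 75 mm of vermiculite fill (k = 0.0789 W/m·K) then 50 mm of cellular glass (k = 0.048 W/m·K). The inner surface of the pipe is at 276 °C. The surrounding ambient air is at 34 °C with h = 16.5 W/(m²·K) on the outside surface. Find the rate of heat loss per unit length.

Radial resistances (cylindrical: R_cond = ln(r_o/r_i)/(2πkL), R_conv = 1/(h·2πrL)):
R_stainless steel pipe wall = ln(147.9/140)/(2π×14.4×1) = 6.067×10^-4 K/W
R_vermiculite fill = ln(222.9/147.9)/(2π×0.0789×1) = 0.8274 K/W
R_cellular glass = ln(272.9/222.9)/(2π×0.048×1) = 0.671 K/W
R_outer film = 1/(h_o·2πr_oL) = 1/(16.5×2π×0.2729×1) = 0.03535 K/W
R_total = 1.534 K/W
Q = ΔT/R_total = 242/1.534

q′ ≈ 158 W/m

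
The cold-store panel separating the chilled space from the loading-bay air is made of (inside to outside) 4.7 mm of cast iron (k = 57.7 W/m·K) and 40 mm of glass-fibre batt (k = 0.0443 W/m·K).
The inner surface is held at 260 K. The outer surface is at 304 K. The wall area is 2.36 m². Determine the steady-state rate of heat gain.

Model the wall as resistances in series:
R_cast iron = L/(kA) = 0.0047/(57.7×2.36) = 3.452×10^-5 K/W
R_glass-fibre batt = L/(kA) = 0.04/(0.0443×2.36) = 0.3826 K/W
R_total = 0.3826 K/W
Q = ΔT / R_total = 44 / 0.3826

Q ≈ 115 W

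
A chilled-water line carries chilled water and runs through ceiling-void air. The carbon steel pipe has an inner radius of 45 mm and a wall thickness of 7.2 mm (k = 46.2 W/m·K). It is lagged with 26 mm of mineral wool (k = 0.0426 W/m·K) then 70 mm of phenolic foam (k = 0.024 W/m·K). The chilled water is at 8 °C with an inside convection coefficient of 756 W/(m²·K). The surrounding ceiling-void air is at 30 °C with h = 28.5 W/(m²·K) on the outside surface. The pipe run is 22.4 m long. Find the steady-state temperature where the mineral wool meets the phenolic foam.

Per-layer cylindrical resistances, series-summed:
R_inner film = 1/(h_i·2πr₁L) = 1/(756×2π×0.045×22.4) = 2.089×10^-4 K/W
R_carbon steel pipe wall = ln(52.2/45)/(2π×46.2×22.4) = 2.283×10^-5 K/W
R_mineral wool = ln(78.2/52.2)/(2π×0.0426×22.4) = 0.06741 K/W
R_phenolic foam = ln(148.2/78.2)/(2π×0.024×22.4) = 0.1893 K/W
R_outer film = 1/(h_o·2πr_oL) = 1/(28.5×2π×0.1482×22.4) = 0.001682 K/W
R_total = 0.2586 K/W
Q = ΔT/R_total = 22/0.2586
Q = 85.1 W
T_interface = T_inner + Q·ΣR(inner→interface) = 8 + 85.1×0.06764

T ≈ 13.8 °C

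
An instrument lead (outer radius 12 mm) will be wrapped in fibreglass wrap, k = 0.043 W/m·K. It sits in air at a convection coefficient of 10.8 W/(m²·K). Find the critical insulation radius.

For a cylinder r_cr = k/h = 0.043/10.8
r_cr = 3.98 mm; since the bare radius (12 mm) is above r_cr, any added insulation will reduce heat loss.

r_cr ≈ 3.98 mm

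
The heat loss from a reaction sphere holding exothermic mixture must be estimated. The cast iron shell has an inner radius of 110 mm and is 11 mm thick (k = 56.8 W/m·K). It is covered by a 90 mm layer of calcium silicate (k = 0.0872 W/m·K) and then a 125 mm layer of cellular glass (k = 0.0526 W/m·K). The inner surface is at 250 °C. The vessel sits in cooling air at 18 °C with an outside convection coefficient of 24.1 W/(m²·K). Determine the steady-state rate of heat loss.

Q ≈ 39.2 W

For a spherical shell R = (1/r₁ − 1/r₂)/(4πk); film R = 1/(h·4πr²). In series:
R_cast iron shell = (1/0.11 − 1/0.121)/(4π×56.8) = 0.001158 K/W
R_calcium silicate = (1/0.121 − 1/0.211)/(4π×0.0872) = 3.217 K/W
R_cellular glass = (1/0.211 − 1/0.336)/(4π×0.0526) = 2.667 K/W
R_outer film = 1/(h·4πr_o²) = 1/(24.1×4π×0.336²) = 0.02925 K/W
R_total = 5.915 K/W
Q = ΔT/R_total = 232/5.915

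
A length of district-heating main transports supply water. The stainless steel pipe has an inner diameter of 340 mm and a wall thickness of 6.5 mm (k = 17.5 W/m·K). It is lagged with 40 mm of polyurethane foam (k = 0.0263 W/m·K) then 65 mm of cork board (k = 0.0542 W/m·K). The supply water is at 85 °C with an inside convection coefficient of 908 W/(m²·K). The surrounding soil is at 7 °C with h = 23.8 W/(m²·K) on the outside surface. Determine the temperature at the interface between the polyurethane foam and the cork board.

For a radial system each layer contributes R = ln(r_out/r_in)/(2πkL); films add R = 1/(hA).
R_inner film = 1/(h_i·2πr₁L) = 1/(908×2π×0.17×1) = 0.001031 K/W
R_stainless steel pipe wall = ln(176.5/170)/(2π×17.5×1) = 3.413×10^-4 K/W
R_polyurethane foam = ln(216.5/176.5)/(2π×0.0263×1) = 1.236 K/W
R_cork board = ln(281.5/216.5)/(2π×0.0542×1) = 0.7709 K/W
R_outer film = 1/(h_o·2πr_oL) = 1/(23.8×2π×0.2815×1) = 0.02376 K/W
R_total = 2.032 K/W
Q = ΔT/R_total = 78/2.032
Q = 38.4 W/m
T_interface = T_inner − Q·ΣR(inner→interface) = 85 − 38.4×1.238

T ≈ 37.5 °C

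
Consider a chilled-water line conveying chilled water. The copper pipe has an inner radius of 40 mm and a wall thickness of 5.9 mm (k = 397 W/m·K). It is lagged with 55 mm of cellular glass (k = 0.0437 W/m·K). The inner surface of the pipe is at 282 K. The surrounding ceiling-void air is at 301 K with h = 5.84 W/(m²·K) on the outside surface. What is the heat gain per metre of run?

q′ ≈ 6.05 W/m

For a radial system each layer contributes R = ln(r_out/r_in)/(2πkL); films add R = 1/(hA).
R_copper pipe wall = ln(45.9/40)/(2π×397×1) = 5.516×10^-5 K/W
R_cellular glass = ln(100.9/45.9)/(2π×0.0437×1) = 2.869 K/W
R_outer film = 1/(h_o·2πr_oL) = 1/(5.84×2π×0.1009×1) = 0.2701 K/W
R_total = 3.139 K/W
Q = ΔT/R_total = 19/3.139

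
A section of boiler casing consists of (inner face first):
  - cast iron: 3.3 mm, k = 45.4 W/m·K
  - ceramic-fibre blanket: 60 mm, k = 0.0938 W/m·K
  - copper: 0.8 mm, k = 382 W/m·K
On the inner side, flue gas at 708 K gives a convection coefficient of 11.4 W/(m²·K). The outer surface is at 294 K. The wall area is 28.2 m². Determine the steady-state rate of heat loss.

Treating each layer as a thermal resistance in series:
R_inner film = 1/(h_i·A) = 1/(11.4×28.2) = 0.003111 K/W
R_cast iron = L/(kA) = 0.0033/(45.4×28.2) = 2.578×10^-6 K/W
R_ceramic-fibre blanket = L/(kA) = 0.06/(0.0938×28.2) = 0.02268 K/W
R_copper = L/(kA) = 0.0008/(382×28.2) = 7.426×10^-8 K/W
R_total = 0.0258 K/W
Q = ΔT / R_total = 414 / 0.0258

Q ≈ 16000 W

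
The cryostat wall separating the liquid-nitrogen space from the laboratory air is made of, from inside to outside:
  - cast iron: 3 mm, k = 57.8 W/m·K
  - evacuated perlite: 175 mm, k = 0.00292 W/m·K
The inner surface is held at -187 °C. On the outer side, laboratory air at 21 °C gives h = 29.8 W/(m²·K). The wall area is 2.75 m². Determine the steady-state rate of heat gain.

Q ≈ 9.54 W

Treating each layer as a thermal resistance in series:
R_cast iron = L/(kA) = 0.003/(57.8×2.75) = 1.887×10^-5 K/W
R_evacuated perlite = L/(kA) = 0.175/(0.00292×2.75) = 21.79 K/W
R_outer film = 1/(h_o·A) = 1/(29.8×2.75) = 0.0122 K/W
R_total = 21.81 K/W
Q = ΔT / R_total = 208 / 21.81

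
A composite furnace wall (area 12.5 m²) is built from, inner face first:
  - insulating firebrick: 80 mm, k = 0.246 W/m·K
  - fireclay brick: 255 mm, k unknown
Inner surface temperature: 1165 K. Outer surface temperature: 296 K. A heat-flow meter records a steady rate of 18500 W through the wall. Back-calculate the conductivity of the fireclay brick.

k ≈ 0.973 W/(m·K)

Thermal resistances in series:
R_insulating firebrick = L/(kA) = 0.08/(0.246×12.5) = 0.02602 K/W
Sum of known resistances R_other = 0.02602 K/W
Total R = ΔT/Q = 869/18500 = 0.04697 K/W
R_fireclay brick = R_total − R_other = 0.02096 K/W
k = L/(R·A) = 0.255/(0.02096×12.5)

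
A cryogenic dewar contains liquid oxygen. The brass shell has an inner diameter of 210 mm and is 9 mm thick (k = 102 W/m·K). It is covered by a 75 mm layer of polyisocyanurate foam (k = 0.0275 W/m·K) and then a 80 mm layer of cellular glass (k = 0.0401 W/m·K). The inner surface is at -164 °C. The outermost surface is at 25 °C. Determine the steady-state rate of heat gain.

For a spherical shell R = (1/r₁ − 1/r₂)/(4πk); film R = 1/(h·4πr²). In series:
R_brass shell = (1/0.105 − 1/0.114)/(4π×102) = 5.866×10^-4 K/W
R_polyisocyanurate foam = (1/0.114 − 1/0.189)/(4π×0.0275) = 10.07 K/W
R_cellular glass = (1/0.189 − 1/0.269)/(4π×0.0401) = 3.123 K/W
R_total = 13.2 K/W
Q = ΔT/R_total = 189/13.2

Q ≈ 14.3 W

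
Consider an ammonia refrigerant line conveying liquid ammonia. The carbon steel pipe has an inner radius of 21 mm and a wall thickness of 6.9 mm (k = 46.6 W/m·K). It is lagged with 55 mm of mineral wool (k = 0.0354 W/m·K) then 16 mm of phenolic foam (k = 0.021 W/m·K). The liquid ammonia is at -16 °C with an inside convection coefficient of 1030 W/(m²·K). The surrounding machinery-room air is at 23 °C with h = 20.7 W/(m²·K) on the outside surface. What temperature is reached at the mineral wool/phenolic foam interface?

T ≈ 14.3 °C

Per-layer cylindrical resistances, series-summed:
R_inner film = 1/(h_i·2πr₁L) = 1/(1030×2π×0.021×1) = 0.007358 K/W
R_carbon steel pipe wall = ln(27.9/21)/(2π×46.6×1) = 9.703×10^-4 K/W
R_mineral wool = ln(82.9/27.9)/(2π×0.0354×1) = 4.896 K/W
R_phenolic foam = ln(98.9/82.9)/(2π×0.021×1) = 1.337 K/W
R_outer film = 1/(h_o·2πr_oL) = 1/(20.7×2π×0.0989×1) = 0.07774 K/W
R_total = 6.32 K/W
Q = ΔT/R_total = 39/6.32
Q = 6.17 W/m
T_interface = T_inner + Q·ΣR(inner→interface) = -16 + 6.17×4.904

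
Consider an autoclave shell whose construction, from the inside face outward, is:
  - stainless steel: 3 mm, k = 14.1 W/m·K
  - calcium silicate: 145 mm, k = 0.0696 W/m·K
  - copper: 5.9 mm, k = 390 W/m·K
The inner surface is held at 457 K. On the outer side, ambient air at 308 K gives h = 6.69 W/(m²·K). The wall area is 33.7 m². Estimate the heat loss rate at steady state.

Q ≈ 2250 W

Series thermal resistances:
R_stainless steel = L/(kA) = 0.003/(14.1×33.7) = 6.314×10^-6 K/W
R_calcium silicate = L/(kA) = 0.145/(0.0696×33.7) = 0.06182 K/W
R_copper = L/(kA) = 0.0059/(390×33.7) = 4.489×10^-7 K/W
R_outer film = 1/(h_o·A) = 1/(6.69×33.7) = 0.004436 K/W
R_total = 0.06626 K/W
Q = ΔT / R_total = 149 / 0.06626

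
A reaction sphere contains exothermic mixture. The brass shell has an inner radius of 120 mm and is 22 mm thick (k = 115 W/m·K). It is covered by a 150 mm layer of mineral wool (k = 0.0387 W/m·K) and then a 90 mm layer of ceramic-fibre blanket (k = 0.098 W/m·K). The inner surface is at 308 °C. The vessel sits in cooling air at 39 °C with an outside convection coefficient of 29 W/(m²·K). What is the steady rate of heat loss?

Q ≈ 33.2 W

Spherical conduction: R = (1/r_in − 1/r_out)/(4πk) per layer; series-sum.
R_brass shell = (1/0.12 − 1/0.142)/(4π×115) = 8.934×10^-4 K/W
R_mineral wool = (1/0.142 − 1/0.292)/(4π×0.0387) = 7.439 K/W
R_ceramic-fibre blanket = (1/0.292 − 1/0.382)/(4π×0.098) = 0.6552 K/W
R_outer film = 1/(h·4πr_o²) = 1/(29×4π×0.382²) = 0.0188 K/W
R_total = 8.114 K/W
Q = ΔT/R_total = 269/8.114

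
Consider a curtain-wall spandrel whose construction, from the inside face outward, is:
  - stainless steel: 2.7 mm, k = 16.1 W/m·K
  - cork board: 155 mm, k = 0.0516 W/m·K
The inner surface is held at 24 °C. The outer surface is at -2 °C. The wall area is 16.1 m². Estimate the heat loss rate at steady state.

Using the resistance-network approach (series):
R_stainless steel = L/(kA) = 0.0027/(16.1×16.1) = 1.042×10^-5 K/W
R_cork board = L/(kA) = 0.155/(0.0516×16.1) = 0.1866 K/W
R_total = 0.1866 K/W
Q = ΔT / R_total = 26 / 0.1866

Q ≈ 139 W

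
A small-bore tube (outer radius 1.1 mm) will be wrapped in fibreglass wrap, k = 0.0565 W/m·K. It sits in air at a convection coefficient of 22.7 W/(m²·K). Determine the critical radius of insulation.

r_cr ≈ 2.49 mm

For a cylinder r_cr = k/h = 0.0565/22.7
r_cr = 2.49 mm; since the bare radius (1.1 mm) is below r_cr, adding a thin layer of insulation will *increase* heat loss.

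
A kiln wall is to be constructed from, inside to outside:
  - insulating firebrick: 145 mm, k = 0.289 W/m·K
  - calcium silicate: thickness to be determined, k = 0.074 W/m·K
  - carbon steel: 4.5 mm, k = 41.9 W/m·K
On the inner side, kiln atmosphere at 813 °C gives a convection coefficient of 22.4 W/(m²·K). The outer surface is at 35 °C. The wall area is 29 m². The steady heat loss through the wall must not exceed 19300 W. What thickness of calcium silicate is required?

Using the resistance-network approach (series):
R_inner film = 1/(h_i·A) = 1/(22.4×29) = 0.001539 K/W
R_insulating firebrick = L/(kA) = 0.145/(0.289×29) = 0.0173 K/W
R_carbon steel = L/(kA) = 0.0045/(41.9×29) = 3.703×10^-6 K/W
Sum of the known resistances R_other = 0.01884 K/W
Required total resistance R_tot = ΔT/Q_allow = 778/19300 = 0.04031 K/W
R_calcium silicate = R_tot − R_other = 0.02147 K/W
L = R·k·A = 0.02147×0.074×29

L ≈ 46.1 mm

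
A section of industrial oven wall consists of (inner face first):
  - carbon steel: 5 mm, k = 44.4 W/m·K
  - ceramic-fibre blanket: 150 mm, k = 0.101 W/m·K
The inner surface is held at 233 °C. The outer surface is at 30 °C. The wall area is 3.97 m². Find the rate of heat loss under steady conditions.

Series thermal resistances:
R_carbon steel = L/(kA) = 0.005/(44.4×3.97) = 2.837×10^-5 K/W
R_ceramic-fibre blanket = L/(kA) = 0.15/(0.101×3.97) = 0.3741 K/W
R_total = 0.3741 K/W
Q = ΔT / R_total = 203 / 0.3741

Q ≈ 543 W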